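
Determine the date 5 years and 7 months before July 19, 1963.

December 19, 1957

Subtracting 5 years and 7 months from July 19, 1963.
-5 years → 1958; month 7 − 7 = 0, which is month 12 of year 1957 → December 1957.
Day 19 is valid in December, giving December 19, 1957.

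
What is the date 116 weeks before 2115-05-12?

February 19, 2113

Subtracting 116 weeks = 812 days from May 12, 2115.
Going back 12 days from May 12, 2115 reaches the end of the previous month; 812 − 12 = 800 left.
April 2115 has 30 days: 800 − 30 = 770 left.
March 2115 has 31 days: 770 − 31 = 739 left.
February 2115 has 28 days (2115 is not a leap year): 739 − 28 = 711 left.
January 2115 has 31 days: 711 − 31 = 680 left.
December 2114 has 31 days: 680 − 31 = 649 left.
November 2114 has 30 days: 649 − 30 = 619 left.
October 2114 has 31 days: 619 − 31 = 588 left.
September 2114 has 30 days: 588 − 30 = 558 left.
August 2114 has 31 days: 558 − 31 = 527 left.
July 2114 has 31 days: 527 − 31 = 496 left.
June 2114 has 30 days: 496 − 30 = 466 left.
May 2114 has 31 days: 466 − 31 = 435 left.
April 2114 has 30 days: 435 − 30 = 405 left.
March 2114 has 31 days: 405 − 31 = 374 left.
February 2114 has 28 days (2114 is not a leap year): 374 − 28 = 346 left.
January 2114 has 31 days: 346 − 31 = 315 left.
December 2113 has 31 days: 315 − 31 = 284 left.
November 2113 has 30 days: 284 − 30 = 254 left.
October 2113 has 31 days: 254 − 31 = 223 left.
September 2113 has 30 days: 223 − 30 = 193 left.
August 2113 has 31 days: 193 − 31 = 162 left.
July 2113 has 31 days: 162 − 31 = 131 left.
June 2113 has 30 days: 131 − 30 = 101 left.
May 2113 has 31 days: 101 − 31 = 70 left.
April 2113 has 30 days: 70 − 30 = 40 left.
March 2113 has 31 days: 40 − 31 = 9 left.
February 2113 has 28 days; 28 − 9 = 19 → February 19, 2113.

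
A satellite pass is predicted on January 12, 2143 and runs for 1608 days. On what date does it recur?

Adding 1608 days from January 12, 2143.
January has 31 days, so 31 − 12 = 19 days remain after January 12, 2143; 1608 − 19 = 1589 left.
February 2143 has 28 days (2143 is not a leap year): 1589 − 28 = 1561 left.
March 2143 has 31 days: 1561 − 31 = 1530 left.
April 2143 has 30 days: 1530 − 30 = 1500 left.
May 2143 has 31 days: 1500 − 31 = 1469 left.
June 2143 has 30 days: 1469 − 30 = 1439 left.
July 2143 has 31 days: 1439 − 31 = 1408 left.
August 2143 has 31 days: 1408 − 31 = 1377 left.
September 2143 has 30 days: 1377 − 30 = 1347 left.
October 2143 has 31 days: 1347 − 31 = 1316 left.
November 2143 has 30 days: 1316 − 30 = 1286 left.
December 2143 has 31 days: 1286 − 31 = 1255 left.
January 2144 has 31 days: 1255 − 31 = 1224 left.
February 2144 has 29 days (2144 is a leap year): 1224 − 29 = 1195 left.
March 2144 has 31 days: 1195 − 31 = 1164 left.
April 2144 has 30 days: 1164 − 30 = 1134 left.
May 2144 has 31 days: 1134 − 31 = 1103 left.
June 2144 has 30 days: 1103 − 30 = 1073 left.
July 2144 has 31 days: 1073 − 31 = 1042 left.
August 2144 has 31 days: 1042 − 31 = 1011 left.
September 2144 has 30 days: 1011 − 30 = 981 left.
October 2144 has 31 days: 981 − 31 = 950 left.
November 2144 has 30 days: 950 − 30 = 920 left.
December 2144 has 31 days: 920 − 31 = 889 left.
January 2145 has 31 days: 889 − 31 = 858 left.
February 2145 has 28 days (2145 is not a leap year): 858 − 28 = 830 left.
March 2145 has 31 days: 830 − 31 = 799 left.
April 2145 has 30 days: 799 − 30 = 769 left.
May 2145 has 31 days: 769 − 31 = 738 left.
June 2145 has 30 days: 738 − 30 = 708 left.
July 2145 has 31 days: 708 − 31 = 677 left.
August 2145 has 31 days: 677 − 31 = 646 left.
September 2145 has 30 days: 646 − 30 = 616 left.
October 2145 has 31 days: 616 − 31 = 585 left.
November 2145 has 30 days: 585 − 30 = 555 left.
December 2145 has 31 days: 555 − 31 = 524 left.
January 2146 has 31 days: 524 − 31 = 493 left.
February 2146 has 28 days (2146 is not a leap year): 493 − 28 = 465 left.
March 2146 has 31 days: 465 − 31 = 434 left.
April 2146 has 30 days: 434 − 30 = 404 left.
May 2146 has 31 days: 404 − 31 = 373 left.
June 2146 has 30 days: 373 − 30 = 343 left.
July 2146 has 31 days: 343 − 31 = 312 left.
August 2146 has 31 days: 312 − 31 = 281 left.
September 2146 has 30 days: 281 − 30 = 251 left.
October 2146 has 31 days: 251 − 31 = 220 left.
November 2146 has 30 days: 220 − 30 = 190 left.
December 2146 has 31 days: 190 − 31 = 159 left.
January 2147 has 31 days: 159 − 31 = 128 left.
February 2147 has 28 days (2147 is not a leap year): 128 − 28 = 100 left.
March 2147 has 31 days: 100 − 31 = 69 left.
April 2147 has 30 days: 69 − 30 = 39 left.
May 2147 has 31 days: 39 − 31 = 8 left.
8 days into June 2147 → June 8, 2147.

June 8, 2147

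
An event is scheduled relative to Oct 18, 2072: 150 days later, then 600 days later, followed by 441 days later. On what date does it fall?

Adding 150 days from October 18, 2072:
October has 31 days, so 31 − 18 = 13 days remain after October 18, 2072; 150 − 13 = 137 left.
November 2072 has 30 days: 137 − 30 = 107 left.
December 2072 has 31 days: 107 − 31 = 76 left.
January 2073 has 31 days: 76 − 31 = 45 left.
February 2073 has 28 days (2073 is not a leap year): 45 − 28 = 17 left.
17 days into March 2073 → March 17, 2073.
Advancing 600 days from March 17, 2073:
March has 31 days, so 31 − 17 = 14 days remain after March 17, 2073; 600 − 14 = 586 left.
April 2073 has 30 days: 586 − 30 = 556 left.
May 2073 has 31 days: 556 − 31 = 525 left.
June 2073 has 30 days: 525 − 30 = 495 left.
July 2073 has 31 days: 495 − 31 = 464 left.
August 2073 has 31 days: 464 − 31 = 433 left.
September 2073 has 30 days: 433 − 30 = 403 left.
October 2073 has 31 days: 403 − 31 = 372 left.
November 2073 has 30 days: 372 − 30 = 342 left.
December 2073 has 31 days: 342 − 31 = 311 left.
January 2074 has 31 days: 311 − 31 = 280 left.
February 2074 has 28 days (2074 is not a leap year): 280 − 28 = 252 left.
March 2074 has 31 days: 252 − 31 = 221 left.
April 2074 has 30 days: 221 − 30 = 191 left.
May 2074 has 31 days: 191 − 31 = 160 left.
June 2074 has 30 days: 160 − 30 = 130 left.
July 2074 has 31 days: 130 − 31 = 99 left.
August 2074 has 31 days: 99 − 31 = 68 left.
September 2074 has 30 days: 68 − 30 = 38 left.
October 2074 has 31 days: 38 − 31 = 7 left.
7 days into November 2074 → November 7, 2074.
Advancing 441 days from November 7, 2074:
November has 30 days, so 30 − 7 = 23 days remain after November 7, 2074; 441 − 23 = 418 left.
December 2074 has 31 days: 418 − 31 = 387 left.
January 2075 has 31 days: 387 − 31 = 356 left.
February 2075 has 28 days (2075 is not a leap year): 356 − 28 = 328 left.
March 2075 has 31 days: 328 − 31 = 297 left.
April 2075 has 30 days: 297 − 30 = 267 left.
May 2075 has 31 days: 267 − 31 = 236 left.
June 2075 has 30 days: 236 − 30 = 206 left.
July 2075 has 31 days: 206 − 31 = 175 left.
August 2075 has 31 days: 175 − 31 = 144 left.
September 2075 has 30 days: 144 − 30 = 114 left.
October 2075 has 31 days: 114 − 31 = 83 left.
November 2075 has 30 days: 83 − 30 = 53 left.
December 2075 has 31 days: 53 − 31 = 22 left.
22 days into January 2076 → January 22, 2076.

January 22, 2076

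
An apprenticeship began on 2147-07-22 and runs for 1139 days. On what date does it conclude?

September 3, 2150

Adding 1139 days from July 22, 2147.
July has 31 days, so 31 − 22 = 9 days remain after July 22, 2147; 1139 − 9 = 1130 left.
August 2147 has 31 days: 1130 − 31 = 1099 left.
September 2147 has 30 days: 1099 − 30 = 1069 left.
October 2147 has 31 days: 1069 − 31 = 1038 left.
November 2147 has 30 days: 1038 − 30 = 1008 left.
December 2147 has 31 days: 1008 − 31 = 977 left.
January 2148 has 31 days: 977 − 31 = 946 left.
February 2148 has 29 days (2148 is a leap year): 946 − 29 = 917 left.
March 2148 has 31 days: 917 − 31 = 886 left.
April 2148 has 30 days: 886 − 30 = 856 left.
May 2148 has 31 days: 856 − 31 = 825 left.
June 2148 has 30 days: 825 − 30 = 795 left.
July 2148 has 31 days: 795 − 31 = 764 left.
August 2148 has 31 days: 764 − 31 = 733 left.
September 2148 has 30 days: 733 − 30 = 703 left.
October 2148 has 31 days: 703 − 31 = 672 left.
November 2148 has 30 days: 672 − 30 = 642 left.
December 2148 has 31 days: 642 − 31 = 611 left.
January 2149 has 31 days: 611 − 31 = 580 left.
February 2149 has 28 days (2149 is not a leap year): 580 − 28 = 552 left.
March 2149 has 31 days: 552 − 31 = 521 left.
April 2149 has 30 days: 521 − 30 = 491 left.
May 2149 has 31 days: 491 − 31 = 460 left.
June 2149 has 30 days: 460 − 30 = 430 left.
July 2149 has 31 days: 430 − 31 = 399 left.
August 2149 has 31 days: 399 − 31 = 368 left.
September 2149 has 30 days: 368 − 30 = 338 left.
October 2149 has 31 days: 338 − 31 = 307 left.
November 2149 has 30 days: 307 − 30 = 277 left.
December 2149 has 31 days: 277 − 31 = 246 left.
January 2150 has 31 days: 246 − 31 = 215 left.
February 2150 has 28 days (2150 is not a leap year): 215 − 28 = 187 left.
March 2150 has 31 days: 187 − 31 = 156 left.
April 2150 has 30 days: 156 − 30 = 126 left.
May 2150 has 31 days: 126 − 31 = 95 left.
June 2150 has 30 days: 95 − 30 = 65 left.
July 2150 has 31 days: 65 − 31 = 34 left.
August 2150 has 31 days: 34 − 31 = 3 left.
3 days into September 2150 → September 3, 2150.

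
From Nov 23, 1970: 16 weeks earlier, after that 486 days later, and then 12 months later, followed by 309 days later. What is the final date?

Subtracting 16 weeks (= 112 days) from November 23, 1970:
Going back 23 days from November 23, 1970 reaches the end of the previous month; 112 − 23 = 89 left.
October 1970 has 31 days: 89 − 31 = 58 left.
September 1970 has 30 days: 58 − 30 = 28 left.
August 1970 has 31 days; 31 − 28 = 3 → August 3, 1970.
Advancing 486 days from August 3, 1970:
August has 31 days, so 31 − 3 = 28 days remain after August 3, 1970; 486 − 28 = 458 left.
September 1970 has 30 days: 458 − 30 = 428 left.
October 1970 has 31 days: 428 − 31 = 397 left.
November 1970 has 30 days: 397 − 30 = 367 left.
December 1970 has 31 days: 367 − 31 = 336 left.
January 1971 has 31 days: 336 − 31 = 305 left.
February 1971 has 28 days (1971 is not a leap year): 305 − 28 = 277 left.
March 1971 has 31 days: 277 − 31 = 246 left.
April 1971 has 30 days: 246 − 30 = 216 left.
May 1971 has 31 days: 216 − 31 = 185 left.
June 1971 has 30 days: 185 − 30 = 155 left.
July 1971 has 31 days: 155 − 31 = 124 left.
August 1971 has 31 days: 124 − 31 = 93 left.
September 1971 has 30 days: 93 − 30 = 63 left.
October 1971 has 31 days: 63 − 31 = 32 left.
November 1971 has 30 days: 32 − 30 = 2 left.
2 days into December 1971 → December 2, 1971.
Counting forward 12 months from December 2, 1971:
month 12 + 12 = 24, which is month 12 of year 1972 → December 1972.
Day 2 is valid in December, giving December 2, 1972.
Advancing 309 days from December 2, 1972:
December has 31 days, so 31 − 2 = 29 days remain after December 2, 1972; 309 − 29 = 280 left.
January 1973 has 31 days: 280 − 31 = 249 left.
February 1973 has 28 days (1973 is not a leap year): 249 − 28 = 221 left.
March 1973 has 31 days: 221 − 31 = 190 left.
April 1973 has 30 days: 190 − 30 = 160 left.
May 1973 has 31 days: 160 − 31 = 129 left.
June 1973 has 30 days: 129 − 30 = 99 left.
July 1973 has 31 days: 99 − 31 = 68 left.
August 1973 has 31 days: 68 − 31 = 37 left.
September 1973 has 30 days: 37 − 30 = 7 left.
7 days into October 1973 → October 7, 1973.

October 7, 1973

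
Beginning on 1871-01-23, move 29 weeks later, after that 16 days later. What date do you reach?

August 30, 1871

Counting forward 29 weeks (= 203 days) from January 23, 1871:
January has 31 days, so 31 − 23 = 8 days remain after January 23, 1871; 203 − 8 = 195 left.
February 1871 has 28 days (1871 is not a leap year): 195 − 28 = 167 left.
March 1871 has 31 days: 167 − 31 = 136 left.
April 1871 has 30 days: 136 − 30 = 106 left.
May 1871 has 31 days: 106 − 31 = 75 left.
June 1871 has 30 days: 75 − 30 = 45 left.
July 1871 has 31 days: 45 − 31 = 14 left.
14 days into August 1871 → August 14, 1871.
Adding 16 days from August 14, 1871:
August has 31 days; 14 + 16 = 30, still in August.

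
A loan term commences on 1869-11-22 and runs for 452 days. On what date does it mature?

Adding 452 days from November 22, 1869.
November has 30 days, so 30 − 22 = 8 days remain after November 22, 1869; 452 − 8 = 444 left.
December 1869 has 31 days: 444 − 31 = 413 left.
January 1870 has 31 days: 413 − 31 = 382 left.
February 1870 has 28 days (1870 is not a leap year): 382 − 28 = 354 left.
March 1870 has 31 days: 354 − 31 = 323 left.
April 1870 has 30 days: 323 − 30 = 293 left.
May 1870 has 31 days: 293 − 31 = 262 left.
June 1870 has 30 days: 262 − 30 = 232 left.
July 1870 has 31 days: 232 − 31 = 201 left.
August 1870 has 31 days: 201 − 31 = 170 left.
September 1870 has 30 days: 170 − 30 = 140 left.
October 1870 has 31 days: 140 − 31 = 109 left.
November 1870 has 30 days: 109 − 30 = 79 left.
December 1870 has 31 days: 79 − 31 = 48 left.
January 1871 has 31 days: 48 − 31 = 17 left.
17 days into February 1871 → February 17, 1871.

February 17, 1871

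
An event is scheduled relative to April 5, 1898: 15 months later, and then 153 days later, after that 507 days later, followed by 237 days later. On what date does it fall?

Advancing 15 months from April 5, 1898:
month 4 + 15 = 19, which is month 7 of year 1899 → July 1899.
Day 5 is valid in July, giving July 5, 1899.
Counting forward 153 days from July 5, 1899:
July has 31 days, so 31 − 5 = 26 days remain after July 5, 1899; 153 − 26 = 127 left.
August 1899 has 31 days: 127 − 31 = 96 left.
September 1899 has 30 days: 96 − 30 = 66 left.
October 1899 has 31 days: 66 − 31 = 35 left.
November 1899 has 30 days: 35 − 30 = 5 left.
5 days into December 1899 → December 5, 1899.
Counting forward 507 days from December 5, 1899:
December has 31 days, so 31 − 5 = 26 days remain after December 5, 1899; 507 − 26 = 481 left.
January 1900 has 31 days: 481 − 31 = 450 left.
February 1900 has 28 days (1900 is not a leap year (divisible by 100 but not 400)): 450 − 28 = 422 left.
March 1900 has 31 days: 422 − 31 = 391 left.
April 1900 has 30 days: 391 − 30 = 361 left.
May 1900 has 31 days: 361 − 31 = 330 left.
June 1900 has 30 days: 330 − 30 = 300 left.
July 1900 has 31 days: 300 − 31 = 269 left.
August 1900 has 31 days: 269 − 31 = 238 left.
September 1900 has 30 days: 238 − 30 = 208 left.
October 1900 has 31 days: 208 − 31 = 177 left.
November 1900 has 30 days: 177 − 30 = 147 left.
December 1900 has 31 days: 147 − 31 = 116 left.
January 1901 has 31 days: 116 − 31 = 85 left.
February 1901 has 28 days (1901 is not a leap year): 85 − 28 = 57 left.
March 1901 has 31 days: 57 − 31 = 26 left.
26 days into April 1901 → April 26, 1901.
Adding 237 days from April 26, 1901:
April has 30 days, so 30 − 26 = 4 days remain after April 26, 1901; 237 − 4 = 233 left.
May 1901 has 31 days: 233 − 31 = 202 left.
June 1901 has 30 days: 202 − 30 = 172 left.
July 1901 has 31 days: 172 − 31 = 141 left.
August 1901 has 31 days: 141 − 31 = 110 left.
September 1901 has 30 days: 110 − 30 = 80 left.
October 1901 has 31 days: 80 − 31 = 49 left.
November 1901 has 30 days: 49 − 30 = 19 left.
19 days into December 1901 → December 19, 1901.

December 19, 1901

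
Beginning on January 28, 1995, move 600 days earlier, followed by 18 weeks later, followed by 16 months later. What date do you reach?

February 11, 1995

Subtracting 600 days from January 28, 1995:
Going back 28 days from January 28, 1995 reaches the end of the previous month; 600 − 28 = 572 left.
December 1994 has 31 days: 572 − 31 = 541 left.
November 1994 has 30 days: 541 − 30 = 511 left.
October 1994 has 31 days: 511 − 31 = 480 left.
September 1994 has 30 days: 480 − 30 = 450 left.
August 1994 has 31 days: 450 − 31 = 419 left.
July 1994 has 31 days: 419 − 31 = 388 left.
June 1994 has 30 days: 388 − 30 = 358 left.
May 1994 has 31 days: 358 − 31 = 327 left.
April 1994 has 30 days: 327 − 30 = 297 left.
March 1994 has 31 days: 297 − 31 = 266 left.
February 1994 has 28 days (1994 is not a leap year): 266 − 28 = 238 left.
January 1994 has 31 days: 238 − 31 = 207 left.
December 1993 has 31 days: 207 − 31 = 176 left.
November 1993 has 30 days: 176 − 30 = 146 left.
October 1993 has 31 days: 146 − 31 = 115 left.
September 1993 has 30 days: 115 − 30 = 85 left.
August 1993 has 31 days: 85 − 31 = 54 left.
July 1993 has 31 days: 54 − 31 = 23 left.
June 1993 has 30 days; 30 − 23 = 7 → June 7, 1993.
Advancing 18 weeks (= 126 days) from June 7, 1993:
June has 30 days, so 30 − 7 = 23 days remain after June 7, 1993; 126 − 23 = 103 left.
July 1993 has 31 days: 103 − 31 = 72 left.
August 1993 has 31 days: 72 − 31 = 41 left.
September 1993 has 30 days: 41 − 30 = 11 left.
11 days into October 1993 → October 11, 1993.
Counting forward 16 months from October 11, 1993:
month 10 + 16 = 26, which is month 2 of year 1995 → February 1995.
Day 11 is valid in February, giving February 11, 1995.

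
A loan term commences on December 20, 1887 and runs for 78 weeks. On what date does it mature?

June 18, 1889

Advancing 78 weeks = 546 days from December 20, 1887.
December has 31 days, so 31 − 20 = 11 days remain after December 20, 1887; 546 − 11 = 535 left.
January 1888 has 31 days: 535 − 31 = 504 left.
February 1888 has 29 days (1888 is a leap year): 504 − 29 = 475 left.
March 1888 has 31 days: 475 − 31 = 444 left.
April 1888 has 30 days: 444 − 30 = 414 left.
May 1888 has 31 days: 414 − 31 = 383 left.
June 1888 has 30 days: 383 − 30 = 353 left.
July 1888 has 31 days: 353 − 31 = 322 left.
August 1888 has 31 days: 322 − 31 = 291 left.
September 1888 has 30 days: 291 − 30 = 261 left.
October 1888 has 31 days: 261 − 31 = 230 left.
November 1888 has 30 days: 230 − 30 = 200 left.
December 1888 has 31 days: 200 − 31 = 169 left.
January 1889 has 31 days: 169 − 31 = 138 left.
February 1889 has 28 days (1889 is not a leap year): 138 − 28 = 110 left.
March 1889 has 31 days: 110 − 31 = 79 left.
April 1889 has 30 days: 79 − 30 = 49 left.
May 1889 has 31 days: 49 − 31 = 18 left.
18 days into June 1889 → June 18, 1889.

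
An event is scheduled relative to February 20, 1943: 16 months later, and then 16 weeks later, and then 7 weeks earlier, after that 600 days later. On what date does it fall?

Counting forward 16 months from February 20, 1943:
month 2 + 16 = 18, which is month 6 of year 1944 → June 1944.
Day 20 is valid in June, giving June 20, 1944.
Advancing 16 weeks (= 112 days) from June 20, 1944:
June has 30 days, so 30 − 20 = 10 days remain after June 20, 1944; 112 − 10 = 102 left.
July 1944 has 31 days: 102 − 31 = 71 left.
August 1944 has 31 days: 71 − 31 = 40 left.
September 1944 has 30 days: 40 − 30 = 10 left.
10 days into October 1944 → October 10, 1944.
Counting back 7 weeks (= 49 days) from October 10, 1944:
Going back 10 days from October 10, 1944 reaches the end of the previous month; 49 − 10 = 39 left.
September 1944 has 30 days: 39 − 30 = 9 left.
August 1944 has 31 days; 31 − 9 = 22 → August 22, 1944.
Counting forward 600 days from August 22, 1944:
August has 31 days, so 31 − 22 = 9 days remain after August 22, 1944; 600 − 9 = 591 left.
September 1944 has 30 days: 591 − 30 = 561 left.
October 1944 has 31 days: 561 − 31 = 530 left.
November 1944 has 30 days: 530 − 30 = 500 left.
December 1944 has 31 days: 500 − 31 = 469 left.
January 1945 has 31 days: 469 − 31 = 438 left.
February 1945 has 28 days (1945 is not a leap year): 438 − 28 = 410 left.
March 1945 has 31 days: 410 − 31 = 379 left.
April 1945 has 30 days: 379 − 30 = 349 left.
May 1945 has 31 days: 349 − 31 = 318 left.
June 1945 has 30 days: 318 − 30 = 288 left.
July 1945 has 31 days: 288 − 31 = 257 left.
August 1945 has 31 days: 257 − 31 = 226 left.
September 1945 has 30 days: 226 − 30 = 196 left.
October 1945 has 31 days: 196 − 31 = 165 left.
November 1945 has 30 days: 165 − 30 = 135 left.
December 1945 has 31 days: 135 − 31 = 104 left.
January 1946 has 31 days: 104 − 31 = 73 left.
February 1946 has 28 days (1946 is not a leap year): 73 − 28 = 45 left.
March 1946 has 31 days: 45 − 31 = 14 left.
14 days into April 1946 → April 14, 1946.

April 14, 1946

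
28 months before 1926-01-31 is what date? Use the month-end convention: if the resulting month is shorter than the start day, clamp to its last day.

Counting back 28 months from January 31, 1926.
month 1 − 28 = -27, which is month 9 of year 1923 → September 1923.
September 1923 has only 30 days and the start was day 31, so the date clamps to September 30, 1923.

September 30, 1923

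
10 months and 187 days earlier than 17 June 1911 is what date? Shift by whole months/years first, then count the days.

Going back 10 months and 187 days from June 17, 1911: first the month/year part, then the days.
month 6 − 10 = -4, which is month 8 of year 1910 → August 1910.
Day 17 is valid in August, giving August 17, 1910.
Now subtract 187 days from August 17, 1910.
Going back 17 days from August 17, 1910 reaches the end of the previous month; 187 − 17 = 170 left.
July 1910 has 31 days: 170 − 31 = 139 left.
June 1910 has 30 days: 139 − 30 = 109 left.
May 1910 has 31 days: 109 − 31 = 78 left.
April 1910 has 30 days: 78 − 30 = 48 left.
March 1910 has 31 days: 48 − 31 = 17 left.
February 1910 has 28 days; 28 − 17 = 11 → February 11, 1910.

February 11, 1910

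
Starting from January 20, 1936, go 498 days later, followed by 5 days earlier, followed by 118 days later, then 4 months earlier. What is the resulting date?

May 22, 1937

Counting forward 498 days from January 20, 1936:
January has 31 days, so 31 − 20 = 11 days remain after January 20, 1936; 498 − 11 = 487 left.
February 1936 has 29 days (1936 is a leap year): 487 − 29 = 458 left.
March 1936 has 31 days: 458 − 31 = 427 left.
April 1936 has 30 days: 427 − 30 = 397 left.
May 1936 has 31 days: 397 − 31 = 366 left.
June 1936 has 30 days: 366 − 30 = 336 left.
July 1936 has 31 days: 336 − 31 = 305 left.
August 1936 has 31 days: 305 − 31 = 274 left.
September 1936 has 30 days: 274 − 30 = 244 left.
October 1936 has 31 days: 244 − 31 = 213 left.
November 1936 has 30 days: 213 − 30 = 183 left.
December 1936 has 31 days: 183 − 31 = 152 left.
January 1937 has 31 days: 152 − 31 = 121 left.
February 1937 has 28 days (1937 is not a leap year): 121 − 28 = 93 left.
March 1937 has 31 days: 93 − 31 = 62 left.
April 1937 has 30 days: 62 − 30 = 32 left.
May 1937 has 31 days: 32 − 31 = 1 left.
1 day into June 1937 → June 1, 1937.
Counting back 5 days from June 1, 1937:
Going back 1 day from June 1, 1937 reaches the end of the previous month; 5 − 1 = 4 left.
May 1937 has 31 days; 31 − 4 = 27 → May 27, 1937.
Advancing 118 days from May 27, 1937:
May has 31 days, so 31 − 27 = 4 days remain after May 27, 1937; 118 − 4 = 114 left.
June 1937 has 30 days: 114 − 30 = 84 left.
July 1937 has 31 days: 84 − 31 = 53 left.
August 1937 has 31 days: 53 − 31 = 22 left.
22 days into September 1937 → September 22, 1937.
Going back 4 months from September 22, 1937:
month 9 − 4 = 5 → May 1937.
Day 22 is valid in May, giving May 22, 1937.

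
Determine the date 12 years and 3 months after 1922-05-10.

August 10, 1934

Adding 12 years and 3 months from May 10, 1922.
+12 years → 1934; month 5 + 3 = 8 → August 1934.
Day 10 is valid in August, giving August 10, 1934.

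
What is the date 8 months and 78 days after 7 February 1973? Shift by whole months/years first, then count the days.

Advancing 8 months and 78 days from February 7, 1973: first the month/year part, then the days.
month 2 + 8 = 10 → October 1973.
Day 7 is valid in October, giving October 7, 1973.
Now add 78 days from October 7, 1973.
October has 31 days, so 31 − 7 = 24 days remain after October 7, 1973; 78 − 24 = 54 left.
November 1973 has 30 days: 54 − 30 = 24 left.
24 days into December 1973 → December 24, 1973.

December 24, 1973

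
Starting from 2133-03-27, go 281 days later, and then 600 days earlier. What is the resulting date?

May 12, 2132

Advancing 281 days from March 27, 2133:
March has 31 days, so 31 − 27 = 4 days remain after March 27, 2133; 281 − 4 = 277 left.
April 2133 has 30 days: 277 − 30 = 247 left.
May 2133 has 31 days: 247 − 31 = 216 left.
June 2133 has 30 days: 216 − 30 = 186 left.
July 2133 has 31 days: 186 − 31 = 155 left.
August 2133 has 31 days: 155 − 31 = 124 left.
September 2133 has 30 days: 124 − 30 = 94 left.
October 2133 has 31 days: 94 − 31 = 63 left.
November 2133 has 30 days: 63 − 30 = 33 left.
December 2133 has 31 days: 33 − 31 = 2 left.
2 days into January 2134 → January 2, 2134.
Going back 600 days from January 2, 2134:
Going back 2 days from January 2, 2134 reaches the end of the previous month; 600 − 2 = 598 left.
December 2133 has 31 days: 598 − 31 = 567 left.
November 2133 has 30 days: 567 − 30 = 537 left.
October 2133 has 31 days: 537 − 31 = 506 left.
September 2133 has 30 days: 506 − 30 = 476 left.
August 2133 has 31 days: 476 − 31 = 445 left.
July 2133 has 31 days: 445 − 31 = 414 left.
June 2133 has 30 days: 414 − 30 = 384 left.
May 2133 has 31 days: 384 − 31 = 353 left.
April 2133 has 30 days: 353 − 30 = 323 left.
March 2133 has 31 days: 323 − 31 = 292 left.
February 2133 has 28 days (2133 is not a leap year): 292 − 28 = 264 left.
January 2133 has 31 days: 264 − 31 = 233 left.
December 2132 has 31 days: 233 − 31 = 202 left.
November 2132 has 30 days: 202 − 30 = 172 left.
October 2132 has 31 days: 172 − 31 = 141 left.
September 2132 has 30 days: 141 − 30 = 111 left.
August 2132 has 31 days: 111 − 31 = 80 left.
July 2132 has 31 days: 80 − 31 = 49 left.
June 2132 has 30 days: 49 − 30 = 19 left.
May 2132 has 31 days; 31 − 19 = 12 → May 12, 2132.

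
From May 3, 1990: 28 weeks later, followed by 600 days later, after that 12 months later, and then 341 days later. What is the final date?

Adding 28 weeks (= 196 days) from May 3, 1990:
May has 31 days, so 31 − 3 = 28 days remain after May 3, 1990; 196 − 28 = 168 left.
June 1990 has 30 days: 168 − 30 = 138 left.
July 1990 has 31 days: 138 − 31 = 107 left.
August 1990 has 31 days: 107 − 31 = 76 left.
September 1990 has 30 days: 76 − 30 = 46 left.
October 1990 has 31 days: 46 − 31 = 15 left.
15 days into November 1990 → November 15, 1990.
Counting forward 600 days from November 15, 1990:
November has 30 days, so 30 − 15 = 15 days remain after November 15, 1990; 600 − 15 = 585 left.
December 1990 has 31 days: 585 − 31 = 554 left.
January 1991 has 31 days: 554 − 31 = 523 left.
February 1991 has 28 days (1991 is not a leap year): 523 − 28 = 495 left.
March 1991 has 31 days: 495 − 31 = 464 left.
April 1991 has 30 days: 464 − 30 = 434 left.
May 1991 has 31 days: 434 − 31 = 403 left.
June 1991 has 30 days: 403 − 30 = 373 left.
July 1991 has 31 days: 373 − 31 = 342 left.
August 1991 has 31 days: 342 − 31 = 311 left.
September 1991 has 30 days: 311 − 30 = 281 left.
October 1991 has 31 days: 281 − 31 = 250 left.
November 1991 has 30 days: 250 − 30 = 220 left.
December 1991 has 31 days: 220 − 31 = 189 left.
January 1992 has 31 days: 189 − 31 = 158 left.
February 1992 has 29 days (1992 is a leap year): 158 − 29 = 129 left.
March 1992 has 31 days: 129 − 31 = 98 left.
April 1992 has 30 days: 98 − 30 = 68 left.
May 1992 has 31 days: 68 − 31 = 37 left.
June 1992 has 30 days: 37 − 30 = 7 left.
7 days into July 1992 → July 7, 1992.
Counting forward 12 months from July 7, 1992:
month 7 + 12 = 19, which is month 7 of year 1993 → July 1993.
Day 7 is valid in July, giving July 7, 1993.
Adding 341 days from July 7, 1993:
July has 31 days, so 31 − 7 = 24 days remain after July 7, 1993; 341 − 24 = 317 left.
August 1993 has 31 days: 317 − 31 = 286 left.
September 1993 has 30 days: 286 − 30 = 256 left.
October 1993 has 31 days: 256 − 31 = 225 left.
November 1993 has 30 days: 225 − 30 = 195 left.
December 1993 has 31 days: 195 − 31 = 164 left.
January 1994 has 31 days: 164 − 31 = 133 left.
February 1994 has 28 days (1994 is not a leap year): 133 − 28 = 105 left.
March 1994 has 31 days: 105 − 31 = 74 left.
April 1994 has 30 days: 74 − 30 = 44 left.
May 1994 has 31 days: 44 − 31 = 13 left.
13 days into June 1994 → June 13, 1994.

June 13, 1994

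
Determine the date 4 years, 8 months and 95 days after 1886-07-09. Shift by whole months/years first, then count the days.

June 12, 1891

Advancing 4 years, 8 months and 95 days from July 9, 1886: first the month/year part, then the days.
+4 years → 1890; month 7 + 8 = 15, which is month 3 of year 1891 → March 1891.
Day 9 is valid in March, giving March 9, 1891.
Now add 95 days from March 9, 1891.
March has 31 days, so 31 − 9 = 22 days remain after March 9, 1891; 95 − 22 = 73 left.
April 1891 has 30 days: 73 − 30 = 43 left.
May 1891 has 31 days: 43 − 31 = 12 left.
12 days into June 1891 → June 12, 1891.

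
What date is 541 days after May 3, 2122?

October 26, 2123

Advancing 541 days from May 3, 2122.
May has 31 days, so 31 − 3 = 28 days remain after May 3, 2122; 541 − 28 = 513 left.
June 2122 has 30 days: 513 − 30 = 483 left.
July 2122 has 31 days: 483 − 31 = 452 left.
August 2122 has 31 days: 452 − 31 = 421 left.
September 2122 has 30 days: 421 − 30 = 391 left.
October 2122 has 31 days: 391 − 31 = 360 left.
November 2122 has 30 days: 360 − 30 = 330 left.
December 2122 has 31 days: 330 − 31 = 299 left.
January 2123 has 31 days: 299 − 31 = 268 left.
February 2123 has 28 days (2123 is not a leap year): 268 − 28 = 240 left.
March 2123 has 31 days: 240 − 31 = 209 left.
April 2123 has 30 days: 209 − 30 = 179 left.
May 2123 has 31 days: 179 − 31 = 148 left.
June 2123 has 30 days: 148 − 30 = 118 left.
July 2123 has 31 days: 118 − 31 = 87 left.
August 2123 has 31 days: 87 − 31 = 56 left.
September 2123 has 30 days: 56 − 30 = 26 left.
26 days into October 2123 → October 26, 2123.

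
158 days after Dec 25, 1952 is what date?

June 1, 1953

Adding 158 days from December 25, 1952.
December has 31 days, so 31 − 25 = 6 days remain after December 25, 1952; 158 − 6 = 152 left.
January 1953 has 31 days: 152 − 31 = 121 left.
February 1953 has 28 days (1953 is not a leap year): 121 − 28 = 93 left.
March 1953 has 31 days: 93 − 31 = 62 left.
April 1953 has 30 days: 62 − 30 = 32 left.
May 1953 has 31 days: 32 − 31 = 1 left.
1 day into June 1953 → June 1, 1953.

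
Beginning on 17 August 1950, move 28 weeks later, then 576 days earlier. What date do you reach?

Advancing 28 weeks (= 196 days) from August 17, 1950:
August has 31 days, so 31 − 17 = 14 days remain after August 17, 1950; 196 − 14 = 182 left.
September 1950 has 30 days: 182 − 30 = 152 left.
October 1950 has 31 days: 152 − 31 = 121 left.
November 1950 has 30 days: 121 − 30 = 91 left.
December 1950 has 31 days: 91 − 31 = 60 left.
January 1951 has 31 days: 60 − 31 = 29 left.
February 1951 has 28 days (1951 is not a leap year): 29 − 28 = 1 left.
1 day into March 1951 → March 1, 1951.
Going back 576 days from March 1, 1951:
Going back 1 day from March 1, 1951 reaches the end of the previous month; 576 − 1 = 575 left.
February 1951 has 28 days (1951 is not a leap year): 575 − 28 = 547 left.
January 1951 has 31 days: 547 − 31 = 516 left.
December 1950 has 31 days: 516 − 31 = 485 left.
November 1950 has 30 days: 485 − 30 = 455 left.
October 1950 has 31 days: 455 − 31 = 424 left.
September 1950 has 30 days: 424 − 30 = 394 left.
August 1950 has 31 days: 394 − 31 = 363 left.
July 1950 has 31 days: 363 − 31 = 332 left.
June 1950 has 30 days: 332 − 30 = 302 left.
May 1950 has 31 days: 302 − 31 = 271 left.
April 1950 has 30 days: 271 − 30 = 241 left.
March 1950 has 31 days: 241 − 31 = 210 left.
February 1950 has 28 days (1950 is not a leap year): 210 − 28 = 182 left.
January 1950 has 31 days: 182 − 31 = 151 left.
December 1949 has 31 days: 151 − 31 = 120 left.
November 1949 has 30 days: 120 − 30 = 90 left.
October 1949 has 31 days: 90 − 31 = 59 left.
September 1949 has 30 days: 59 − 30 = 29 left.
August 1949 has 31 days; 31 − 29 = 2 → August 2, 1949.

August 2, 1949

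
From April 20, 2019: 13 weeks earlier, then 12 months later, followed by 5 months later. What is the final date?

June 19, 2020

Counting back 13 weeks (= 91 days) from April 20, 2019:
Going back 20 days from April 20, 2019 reaches the end of the previous month; 91 − 20 = 71 left.
March 2019 has 31 days: 71 − 31 = 40 left.
February 2019 has 28 days (2019 is not a leap year): 40 − 28 = 12 left.
January 2019 has 31 days; 31 − 12 = 19 → January 19, 2019.
Adding 12 months from January 19, 2019:
month 1 + 12 = 13, which is month 1 of year 2020 → January 2020.
Day 19 is valid in January, giving January 19, 2020.
Adding 5 months from January 19, 2020:
month 1 + 5 = 6 → June 2020.
Day 19 is valid in June, giving June 19, 2020.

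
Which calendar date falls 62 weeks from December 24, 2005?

Counting forward 62 weeks = 434 days from December 24, 2005.
December has 31 days, so 31 − 24 = 7 days remain after December 24, 2005; 434 − 7 = 427 left.
January 2006 has 31 days: 427 − 31 = 396 left.
February 2006 has 28 days (2006 is not a leap year): 396 − 28 = 368 left.
March 2006 has 31 days: 368 − 31 = 337 left.
April 2006 has 30 days: 337 − 30 = 307 left.
May 2006 has 31 days: 307 − 31 = 276 left.
June 2006 has 30 days: 276 − 30 = 246 left.
July 2006 has 31 days: 246 − 31 = 215 left.
August 2006 has 31 days: 215 − 31 = 184 left.
September 2006 has 30 days: 184 − 30 = 154 left.
October 2006 has 31 days: 154 − 31 = 123 left.
November 2006 has 30 days: 123 − 30 = 93 left.
December 2006 has 31 days: 93 − 31 = 62 left.
January 2007 has 31 days: 62 − 31 = 31 left.
February 2007 has 28 days (2007 is not a leap year): 31 − 28 = 3 left.
3 days into March 2007 → March 3, 2007.

March 3, 2007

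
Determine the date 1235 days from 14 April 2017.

August 31, 2020

Counting forward 1235 days from April 14, 2017.
April has 30 days, so 30 − 14 = 16 days remain after April 14, 2017; 1235 − 16 = 1219 left.
May 2017 has 31 days: 1219 − 31 = 1188 left.
June 2017 has 30 days: 1188 − 30 = 1158 left.
July 2017 has 31 days: 1158 − 31 = 1127 left.
August 2017 has 31 days: 1127 − 31 = 1096 left.
September 2017 has 30 days: 1096 − 30 = 1066 left.
October 2017 has 31 days: 1066 − 31 = 1035 left.
November 2017 has 30 days: 1035 − 30 = 1005 left.
December 2017 has 31 days: 1005 − 31 = 974 left.
January 2018 has 31 days: 974 − 31 = 943 left.
February 2018 has 28 days (2018 is not a leap year): 943 − 28 = 915 left.
March 2018 has 31 days: 915 − 31 = 884 left.
April 2018 has 30 days: 884 − 30 = 854 left.
May 2018 has 31 days: 854 − 31 = 823 left.
June 2018 has 30 days: 823 − 30 = 793 left.
July 2018 has 31 days: 793 − 31 = 762 left.
August 2018 has 31 days: 762 − 31 = 731 left.
September 2018 has 30 days: 731 − 30 = 701 left.
October 2018 has 31 days: 701 − 31 = 670 left.
November 2018 has 30 days: 670 − 30 = 640 left.
December 2018 has 31 days: 640 − 31 = 609 left.
January 2019 has 31 days: 609 − 31 = 578 left.
February 2019 has 28 days (2019 is not a leap year): 578 − 28 = 550 left.
March 2019 has 31 days: 550 − 31 = 519 left.
April 2019 has 30 days: 519 − 30 = 489 left.
May 2019 has 31 days: 489 − 31 = 458 left.
June 2019 has 30 days: 458 − 30 = 428 left.
July 2019 has 31 days: 428 − 31 = 397 left.
August 2019 has 31 days: 397 − 31 = 366 left.
September 2019 has 30 days: 366 − 30 = 336 left.
October 2019 has 31 days: 336 − 31 = 305 left.
November 2019 has 30 days: 305 − 30 = 275 left.
December 2019 has 31 days: 275 − 31 = 244 left.
January 2020 has 31 days: 244 − 31 = 213 left.
February 2020 has 29 days (2020 is a leap year): 213 − 29 = 184 left.
March 2020 has 31 days: 184 − 31 = 153 left.
April 2020 has 30 days: 153 − 30 = 123 left.
May 2020 has 31 days: 123 − 31 = 92 left.
June 2020 has 30 days: 92 − 30 = 62 left.
July 2020 has 31 days: 62 − 31 = 31 left.
31 days into August 2020 → August 31, 2020.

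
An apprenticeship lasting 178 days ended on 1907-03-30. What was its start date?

Subtracting 178 days from March 30, 1907.
Going back 30 days from March 30, 1907 reaches the end of the previous month; 178 − 30 = 148 left.
February 1907 has 28 days (1907 is not a leap year): 148 − 28 = 120 left.
January 1907 has 31 days: 120 − 31 = 89 left.
December 1906 has 31 days: 89 − 31 = 58 left.
November 1906 has 30 days: 58 − 30 = 28 left.
October 1906 has 31 days; 31 − 28 = 3 → October 3, 1906.

October 3, 1906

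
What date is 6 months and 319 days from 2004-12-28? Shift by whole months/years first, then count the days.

May 13, 2006

Counting forward 6 months and 319 days from December 28, 2004: first the month/year part, then the days.
month 12 + 6 = 18, which is month 6 of year 2005 → June 2005.
Day 28 is valid in June, giving June 28, 2005.
Now add 319 days from June 28, 2005.
June has 30 days, so 30 − 28 = 2 days remain after June 28, 2005; 319 − 2 = 317 left.
July 2005 has 31 days: 317 − 31 = 286 left.
August 2005 has 31 days: 286 − 31 = 255 left.
September 2005 has 30 days: 255 − 30 = 225 left.
October 2005 has 31 days: 225 − 31 = 194 left.
November 2005 has 30 days: 194 − 30 = 164 left.
December 2005 has 31 days: 164 − 31 = 133 left.
January 2006 has 31 days: 133 − 31 = 102 left.
February 2006 has 28 days (2006 is not a leap year): 102 − 28 = 74 left.
March 2006 has 31 days: 74 − 31 = 43 left.
April 2006 has 30 days: 43 − 30 = 13 left.
13 days into May 2006 → May 13, 2006.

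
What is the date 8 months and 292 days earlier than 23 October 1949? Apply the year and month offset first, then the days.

May 7, 1948

Going back 8 months and 292 days from October 23, 1949: first the month/year part, then the days.
month 10 − 8 = 2 → February 1949.
Day 23 is valid in February, giving February 23, 1949.
Now subtract 292 days from February 23, 1949.
Going back 23 days from February 23, 1949 reaches the end of the previous month; 292 − 23 = 269 left.
January 1949 has 31 days: 269 − 31 = 238 left.
December 1948 has 31 days: 238 − 31 = 207 left.
November 1948 has 30 days: 207 − 30 = 177 left.
October 1948 has 31 days: 177 − 31 = 146 left.
September 1948 has 30 days: 146 − 30 = 116 left.
August 1948 has 31 days: 116 − 31 = 85 left.
July 1948 has 31 days: 85 − 31 = 54 left.
June 1948 has 30 days: 54 − 30 = 24 left.
May 1948 has 31 days; 31 − 24 = 7 → May 7, 1948.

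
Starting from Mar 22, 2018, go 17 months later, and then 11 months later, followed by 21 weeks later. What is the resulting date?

December 16, 2020

Adding 17 months from March 22, 2018:
month 3 + 17 = 20, which is month 8 of year 2019 → August 2019.
Day 22 is valid in August, giving August 22, 2019.
Adding 11 months from August 22, 2019:
month 8 + 11 = 19, which is month 7 of year 2020 → July 2020.
Day 22 is valid in July, giving July 22, 2020.
Counting forward 21 weeks (= 147 days) from July 22, 2020:
July has 31 days, so 31 − 22 = 9 days remain after July 22, 2020; 147 − 9 = 138 left.
August 2020 has 31 days: 138 − 31 = 107 left.
September 2020 has 30 days: 107 − 30 = 77 left.
October 2020 has 31 days: 77 − 31 = 46 left.
November 2020 has 30 days: 46 − 30 = 16 left.
16 days into December 2020 → December 16, 2020.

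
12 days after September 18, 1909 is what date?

Advancing 12 days from September 18, 1909.
September has 30 days; 18 + 12 = 30, still in September.

September 30, 1909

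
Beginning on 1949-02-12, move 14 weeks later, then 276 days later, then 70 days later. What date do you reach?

Advancing 14 weeks (= 98 days) from February 12, 1949:
February has 28 days, so 28 − 12 = 16 days remain after February 12, 1949; 98 − 16 = 82 left.
March 1949 has 31 days: 82 − 31 = 51 left.
April 1949 has 30 days: 51 − 30 = 21 left.
21 days into May 1949 → May 21, 1949.
Advancing 276 days from May 21, 1949:
May has 31 days, so 31 − 21 = 10 days remain after May 21, 1949; 276 − 10 = 266 left.
June 1949 has 30 days: 266 − 30 = 236 left.
July 1949 has 31 days: 236 − 31 = 205 left.
August 1949 has 31 days: 205 − 31 = 174 left.
September 1949 has 30 days: 174 − 30 = 144 left.
October 1949 has 31 days: 144 − 31 = 113 left.
November 1949 has 30 days: 113 − 30 = 83 left.
December 1949 has 31 days: 83 − 31 = 52 left.
January 1950 has 31 days: 52 − 31 = 21 left.
21 days into February 1950 → February 21, 1950.
Adding 70 days from February 21, 1950:
February has 28 days, so 28 − 21 = 7 days remain after February 21, 1950; 70 − 7 = 63 left.
March 1950 has 31 days: 63 − 31 = 32 left.
April 1950 has 30 days: 32 − 30 = 2 left.
2 days into May 1950 → May 2, 1950.

May 2, 1950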